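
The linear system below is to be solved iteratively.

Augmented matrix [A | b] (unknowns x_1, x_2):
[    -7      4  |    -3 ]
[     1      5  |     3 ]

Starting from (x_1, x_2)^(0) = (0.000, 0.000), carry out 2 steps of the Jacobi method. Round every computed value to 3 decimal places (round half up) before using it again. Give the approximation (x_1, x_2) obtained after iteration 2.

Iteration 1:
  x_1 = (-3 - (4)·0.000) / (-7) = 0.429
  x_2 = (3 - (1)·0.000) / (5) = 0.600
Iteration 2:
  x_1 = (-3 - (4)·0.600) / (-7) = 0.771
  x_2 = (3 - (1)·0.429) / (5) = 0.514

(0.771, 0.514)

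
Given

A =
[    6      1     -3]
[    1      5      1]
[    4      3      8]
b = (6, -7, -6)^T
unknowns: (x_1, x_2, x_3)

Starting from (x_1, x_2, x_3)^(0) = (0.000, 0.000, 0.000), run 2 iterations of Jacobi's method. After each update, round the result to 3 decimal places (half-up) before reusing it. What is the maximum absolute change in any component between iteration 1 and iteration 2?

0.142

Iteration 1:
  x_1 = (6 - (1)·0.000 - (-3)·0.000) / (6) = 1.000
  x_2 = (-7 - (1)·0.000 - (1)·0.000) / (5) = -1.400
  x_3 = (-6 - (4)·0.000 - (3)·0.000) / (8) = -0.750
Iteration 2:
  x_1 = (6 - (1)·-1.400 - (-3)·-0.750) / (6) = 0.858
  x_2 = (-7 - (1)·1.000 - (1)·-0.750) / (5) = -1.450
  x_3 = (-6 - (4)·1.000 - (3)·-1.400) / (8) = -0.725
Change: (-0.142, -0.050, 0.025) → max |·| = 0.142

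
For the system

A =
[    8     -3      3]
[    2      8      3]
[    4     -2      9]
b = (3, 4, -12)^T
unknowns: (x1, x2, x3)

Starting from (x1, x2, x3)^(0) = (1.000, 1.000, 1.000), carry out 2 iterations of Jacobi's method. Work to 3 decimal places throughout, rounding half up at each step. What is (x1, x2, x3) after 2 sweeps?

(0.912, 0.990, -1.528)

Iteration 1:
  x1 = (3 - (-3)·1.000 - (3)·1.000) / (8) = 0.375
  x2 = (4 - (2)·1.000 - (3)·1.000) / (8) = -0.125
  x3 = (-12 - (4)·1.000 - (-2)·1.000) / (9) = -1.556
Iteration 2:
  x1 = (3 - (-3)·-0.125 - (3)·-1.556) / (8) = 0.912
  x2 = (4 - (2)·0.375 - (3)·-1.556) / (8) = 0.990
  x3 = (-12 - (4)·0.375 - (-2)·-0.125) / (9) = -1.528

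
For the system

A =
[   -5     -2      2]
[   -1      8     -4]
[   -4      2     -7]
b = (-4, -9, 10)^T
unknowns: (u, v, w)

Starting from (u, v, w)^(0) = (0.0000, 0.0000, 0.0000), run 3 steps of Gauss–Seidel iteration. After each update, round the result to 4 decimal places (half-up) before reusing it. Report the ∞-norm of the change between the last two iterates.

0.4332

Iteration 1:
  u = (-4 - (-2)·0.0000 - (2)·0.0000) / (-5) = 0.8000
  v = (-9 - (-1)·0.8000 - (-4)·0.0000) / (8) = -1.0250
  w = (10 - (-4)·0.8000 - (2)·-1.0250) / (-7) = -2.1786
Iteration 2:
  u = (-4 - (-2)·-1.0250 - (2)·-2.1786) / (-5) = 0.3386
  v = (-9 - (-1)·0.3386 - (-4)·-2.1786) / (8) = -2.1720
  w = (10 - (-4)·0.3386 - (2)·-2.1720) / (-7) = -2.2426
Iteration 3:
  u = (-4 - (-2)·-2.1720 - (2)·-2.2426) / (-5) = 0.7718
  v = (-9 - (-1)·0.7718 - (-4)·-2.2426) / (8) = -2.1498
  w = (10 - (-4)·0.7718 - (2)·-2.1498) / (-7) = -2.4838
Change: (0.4332, 0.0222, -0.2412) → max |·| = 0.4332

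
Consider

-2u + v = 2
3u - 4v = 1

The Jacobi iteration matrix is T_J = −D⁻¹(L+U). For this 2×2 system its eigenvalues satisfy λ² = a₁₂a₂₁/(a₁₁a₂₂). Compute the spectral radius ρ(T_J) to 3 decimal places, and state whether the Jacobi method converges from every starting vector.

a₁₂a₂₁/(a₁₁a₂₂) = (1)·(3) / ((-2)·(-4)) = 0.375000
ρ = √|0.375000| = √0.375000 = 0.612
ρ < 1, so Jacobi converges

0.612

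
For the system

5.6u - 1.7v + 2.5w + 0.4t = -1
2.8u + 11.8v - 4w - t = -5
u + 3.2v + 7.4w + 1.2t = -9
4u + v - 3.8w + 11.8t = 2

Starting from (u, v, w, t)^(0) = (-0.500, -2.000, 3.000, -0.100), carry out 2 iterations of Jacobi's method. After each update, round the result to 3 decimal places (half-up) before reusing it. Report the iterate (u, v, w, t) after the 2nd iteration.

Iteration 1:
  u = (-1 - (-1.7)·-2.000 - (2.5)·3.000 - (0.4)·-0.100) / (5.6) = -2.118
  v = (-5 - (2.8)·-0.500 - (-4)·3.000 - (-1)·-0.100) / (11.8) = 0.703
  w = (-9 - (1)·-0.500 - (3.2)·-2.000 - (1.2)·-0.100) / (7.4) = -0.268
  t = (2 - (4)·-0.500 - (1)·-2.000 - (-3.8)·3.000) / (11.8) = 1.475
Iteration 2:
  u = (-1 - (-1.7)·0.703 - (2.5)·-0.268 - (0.4)·1.475) / (5.6) = 0.049
  v = (-5 - (2.8)·-2.118 - (-4)·-0.268 - (-1)·1.475) / (11.8) = 0.113
  w = (-9 - (1)·-2.118 - (3.2)·0.703 - (1.2)·1.475) / (7.4) = -1.473
  t = (2 - (4)·-2.118 - (1)·0.703 - (-3.8)·-0.268) / (11.8) = 0.742

(0.049, 0.113, -1.473, 0.742)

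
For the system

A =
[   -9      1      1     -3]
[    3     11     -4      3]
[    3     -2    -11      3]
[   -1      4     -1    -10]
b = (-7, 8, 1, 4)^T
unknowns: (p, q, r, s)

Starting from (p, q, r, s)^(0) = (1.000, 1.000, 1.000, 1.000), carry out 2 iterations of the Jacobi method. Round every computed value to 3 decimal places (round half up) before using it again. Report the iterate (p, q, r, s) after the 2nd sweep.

Iteration 1:
  p = (-7 - (1)·1.000 - (1)·1.000 - (-3)·1.000) / (-9) = 0.667
  q = (8 - (3)·1.000 - (-4)·1.000 - (3)·1.000) / (11) = 0.545
  r = (1 - (3)·1.000 - (-2)·1.000 - (3)·1.000) / (-11) = 0.273
  s = (4 - (-1)·1.000 - (4)·1.000 - (-1)·1.000) / (-10) = -0.200
Iteration 2:
  p = (-7 - (1)·0.545 - (1)·0.273 - (-3)·-0.200) / (-9) = 0.935
  q = (8 - (3)·0.667 - (-4)·0.273 - (3)·-0.200) / (11) = 0.699
  r = (1 - (3)·0.667 - (-2)·0.545 - (3)·-0.200) / (-11) = -0.063
  s = (4 - (-1)·0.667 - (4)·0.545 - (-1)·0.273) / (-10) = -0.276

(0.935, 0.699, -0.063, -0.276)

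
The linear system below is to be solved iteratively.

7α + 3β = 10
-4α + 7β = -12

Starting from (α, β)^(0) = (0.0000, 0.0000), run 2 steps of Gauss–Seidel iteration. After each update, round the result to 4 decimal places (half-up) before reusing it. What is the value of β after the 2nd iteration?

-0.6781

Iteration 1:
  α = (10 - (3)·0.0000) / (7) = 1.4286
  β = (-12 - (-4)·1.4286) / (7) = -0.8979
Iteration 2:
  α = (10 - (3)·-0.8979) / (7) = 1.8134
  β = (-12 - (-4)·1.8134) / (7) = -0.6781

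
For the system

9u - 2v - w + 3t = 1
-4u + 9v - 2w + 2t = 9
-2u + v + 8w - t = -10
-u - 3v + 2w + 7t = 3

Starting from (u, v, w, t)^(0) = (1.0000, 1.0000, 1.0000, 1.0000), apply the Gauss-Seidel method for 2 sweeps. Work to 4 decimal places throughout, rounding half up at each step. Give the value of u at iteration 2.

-0.2072

Iteration 1:
  u = (1 - (-2)·1.0000 - (-1)·1.0000 - (3)·1.0000) / (9) = 0.1111
  v = (9 - (-4)·0.1111 - (-2)·1.0000 - (2)·1.0000) / (9) = 1.0494
  w = (-10 - (-2)·0.1111 - (1)·1.0494 - (-1)·1.0000) / (8) = -1.2284
  t = (3 - (-1)·0.1111 - (-3)·1.0494 - (2)·-1.2284) / (7) = 1.2452
Iteration 2:
  u = (1 - (-2)·1.0494 - (-1)·-1.2284 - (3)·1.2452) / (9) = -0.2072
  v = (9 - (-4)·-0.2072 - (-2)·-1.2284 - (2)·1.2452) / (9) = 0.3582
  w = (-10 - (-2)·-0.2072 - (1)·0.3582 - (-1)·1.2452) / (8) = -1.1909
  t = (3 - (-1)·-0.2072 - (-3)·0.3582 - (2)·-1.1909) / (7) = 0.8927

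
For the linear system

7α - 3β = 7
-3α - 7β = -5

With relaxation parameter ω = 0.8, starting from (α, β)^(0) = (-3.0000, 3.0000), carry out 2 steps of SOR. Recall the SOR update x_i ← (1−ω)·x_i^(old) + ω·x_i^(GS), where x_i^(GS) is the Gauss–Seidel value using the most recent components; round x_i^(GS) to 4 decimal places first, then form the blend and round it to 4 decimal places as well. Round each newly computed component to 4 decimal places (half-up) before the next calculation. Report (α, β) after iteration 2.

Iteration 1:
  α: GS value = (7 - (-3)·3.0000) / (7) = 2.2857;  α ← (1−ω)·-3.0000 + ω·2.2857 = 1.2286
  β: GS value = (-5 - (-3)·1.2286) / (-7) = 0.1877;  β ← (1−ω)·3.0000 + ω·0.1877 = 0.7502
Iteration 2:
  α: GS value = (7 - (-3)·0.7502) / (7) = 1.3215;  α ← (1−ω)·1.2286 + ω·1.3215 = 1.3029
  β: GS value = (-5 - (-3)·1.3029) / (-7) = 0.1559;  β ← (1−ω)·0.7502 + ω·0.1559 = 0.2748

(1.3029, 0.2748)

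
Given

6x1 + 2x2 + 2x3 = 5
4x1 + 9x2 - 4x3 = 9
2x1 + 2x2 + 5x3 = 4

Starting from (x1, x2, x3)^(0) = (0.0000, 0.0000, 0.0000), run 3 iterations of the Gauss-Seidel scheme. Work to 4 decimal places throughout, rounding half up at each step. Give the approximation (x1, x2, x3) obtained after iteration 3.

(0.4702, 0.8973, 0.2530)

Iteration 1:
  x1 = (5 - (2)·0.0000 - (2)·0.0000) / (6) = 0.8333
  x2 = (9 - (4)·0.8333 - (-4)·0.0000) / (9) = 0.6296
  x3 = (4 - (2)·0.8333 - (2)·0.6296) / (5) = 0.2148
Iteration 2:
  x1 = (5 - (2)·0.6296 - (2)·0.2148) / (6) = 0.5519
  x2 = (9 - (4)·0.5519 - (-4)·0.2148) / (9) = 0.8502
  x3 = (4 - (2)·0.5519 - (2)·0.8502) / (5) = 0.2392
Iteration 3:
  x1 = (5 - (2)·0.8502 - (2)·0.2392) / (6) = 0.4702
  x2 = (9 - (4)·0.4702 - (-4)·0.2392) / (9) = 0.8973
  x3 = (4 - (2)·0.4702 - (2)·0.8973) / (5) = 0.2530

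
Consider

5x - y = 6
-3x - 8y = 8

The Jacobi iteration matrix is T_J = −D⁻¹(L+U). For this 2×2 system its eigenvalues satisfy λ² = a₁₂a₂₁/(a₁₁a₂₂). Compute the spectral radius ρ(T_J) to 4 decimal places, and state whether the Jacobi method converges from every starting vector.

a₁₂a₂₁/(a₁₁a₂₂) = (-1)·(-3) / ((5)·(-8)) = -0.075000
ρ = √|-0.075000| = √0.075000 = 0.2739
ρ < 1, so Jacobi converges

0.2739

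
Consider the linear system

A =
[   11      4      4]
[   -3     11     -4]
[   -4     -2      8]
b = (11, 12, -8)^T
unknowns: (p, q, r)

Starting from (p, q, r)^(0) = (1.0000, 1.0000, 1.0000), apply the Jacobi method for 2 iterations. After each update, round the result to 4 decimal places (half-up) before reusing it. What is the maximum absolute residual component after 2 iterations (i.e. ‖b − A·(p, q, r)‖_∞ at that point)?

3.3388

Iteration 1:
  p = (11 - (4)·1.0000 - (4)·1.0000) / (11) = 0.2727
  q = (12 - (-3)·1.0000 - (-4)·1.0000) / (11) = 1.7273
  r = (-8 - (-4)·1.0000 - (-2)·1.0000) / (8) = -0.2500
Iteration 2:
  p = (11 - (4)·1.7273 - (4)·-0.2500) / (11) = 0.4628
  q = (12 - (-3)·0.2727 - (-4)·-0.2500) / (11) = 1.0744
  r = (-8 - (-4)·0.2727 - (-2)·1.7273) / (8) = -0.4318
Residual b − A·x = (3.3388, -0.1572, -0.5456); ∞-norm = 3.3388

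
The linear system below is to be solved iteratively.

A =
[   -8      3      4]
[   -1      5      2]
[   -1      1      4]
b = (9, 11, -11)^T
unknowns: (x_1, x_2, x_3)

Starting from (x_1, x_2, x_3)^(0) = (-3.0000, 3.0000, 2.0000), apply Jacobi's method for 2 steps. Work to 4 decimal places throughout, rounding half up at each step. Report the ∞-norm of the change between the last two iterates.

Iteration 1:
  x_1 = (9 - (3)·3.0000 - (4)·2.0000) / (-8) = 1.0000
  x_2 = (11 - (-1)·-3.0000 - (2)·2.0000) / (5) = 0.8000
  x_3 = (-11 - (-1)·-3.0000 - (1)·3.0000) / (4) = -4.2500
Iteration 2:
  x_1 = (9 - (3)·0.8000 - (4)·-4.2500) / (-8) = -2.9500
  x_2 = (11 - (-1)·1.0000 - (2)·-4.2500) / (5) = 4.1000
  x_3 = (-11 - (-1)·1.0000 - (1)·0.8000) / (4) = -2.7000
Change: (-3.9500, 3.3000, 1.5500) → max |·| = 3.9500

3.9500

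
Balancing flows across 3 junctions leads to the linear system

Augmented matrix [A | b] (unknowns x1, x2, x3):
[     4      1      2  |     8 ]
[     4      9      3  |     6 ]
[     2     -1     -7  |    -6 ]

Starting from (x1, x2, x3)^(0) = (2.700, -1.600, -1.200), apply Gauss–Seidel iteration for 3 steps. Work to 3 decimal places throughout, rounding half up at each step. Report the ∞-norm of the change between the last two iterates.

Iteration 1:
  x1 = (8 - (1)·-1.600 - (2)·-1.200) / (4) = 3.000
  x2 = (6 - (4)·3.000 - (3)·-1.200) / (9) = -0.267
  x3 = (-6 - (2)·3.000 - (-1)·-0.267) / (-7) = 1.752
Iteration 2:
  x1 = (8 - (1)·-0.267 - (2)·1.752) / (4) = 1.191
  x2 = (6 - (4)·1.191 - (3)·1.752) / (9) = -0.447
  x3 = (-6 - (2)·1.191 - (-1)·-0.447) / (-7) = 1.261
Iteration 3:
  x1 = (8 - (1)·-0.447 - (2)·1.261) / (4) = 1.481
  x2 = (6 - (4)·1.481 - (3)·1.261) / (9) = -0.412
  x3 = (-6 - (2)·1.481 - (-1)·-0.412) / (-7) = 1.339
Change: (0.290, 0.035, 0.078) → max |·| = 0.290

0.290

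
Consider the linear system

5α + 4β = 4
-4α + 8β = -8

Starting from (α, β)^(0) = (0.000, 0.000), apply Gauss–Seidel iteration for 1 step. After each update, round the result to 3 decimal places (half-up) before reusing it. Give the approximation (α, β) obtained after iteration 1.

Iteration 1:
  α = (4 - (4)·0.000) / (5) = 0.800
  β = (-8 - (-4)·0.800) / (8) = -0.600

(0.800, -0.600)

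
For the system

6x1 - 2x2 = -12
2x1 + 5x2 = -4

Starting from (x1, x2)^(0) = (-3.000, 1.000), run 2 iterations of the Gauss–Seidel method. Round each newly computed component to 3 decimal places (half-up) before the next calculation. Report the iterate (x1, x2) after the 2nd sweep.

(-2.044, 0.018)

Iteration 1:
  x1 = (-12 - (-2)·1.000) / (6) = -1.667
  x2 = (-4 - (2)·-1.667) / (5) = -0.133
Iteration 2:
  x1 = (-12 - (-2)·-0.133) / (6) = -2.044
  x2 = (-4 - (2)·-2.044) / (5) = 0.018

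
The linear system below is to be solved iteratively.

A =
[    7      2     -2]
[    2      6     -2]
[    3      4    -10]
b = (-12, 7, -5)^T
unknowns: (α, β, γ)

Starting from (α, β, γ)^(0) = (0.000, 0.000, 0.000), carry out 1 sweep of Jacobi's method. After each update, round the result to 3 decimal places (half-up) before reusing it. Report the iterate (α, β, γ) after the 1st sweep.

Iteration 1:
  α = (-12 - (2)·0.000 - (-2)·0.000) / (7) = -1.714
  β = (7 - (2)·0.000 - (-2)·0.000) / (6) = 1.167
  γ = (-5 - (3)·0.000 - (4)·0.000) / (-10) = 0.500

(-1.714, 1.167, 0.500)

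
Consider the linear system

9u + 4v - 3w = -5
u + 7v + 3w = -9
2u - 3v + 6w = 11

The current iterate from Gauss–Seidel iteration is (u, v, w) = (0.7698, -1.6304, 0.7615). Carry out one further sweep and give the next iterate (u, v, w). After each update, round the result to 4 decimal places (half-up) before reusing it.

(0.4229, -1.6725, 0.8561)

One sweep:
  u = (-5 - (4)·-1.6304 - (-3)·0.7615) / (9) = 0.4229
  v = (-9 - (1)·0.4229 - (3)·0.7615) / (7) = -1.6725
  w = (11 - (2)·0.4229 - (-3)·-1.6725) / (6) = 0.8561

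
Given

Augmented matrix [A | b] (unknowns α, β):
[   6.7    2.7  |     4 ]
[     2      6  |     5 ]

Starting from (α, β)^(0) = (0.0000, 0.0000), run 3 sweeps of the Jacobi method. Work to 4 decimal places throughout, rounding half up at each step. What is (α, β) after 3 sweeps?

Iteration 1:
  α = (4 - (2.7)·0.0000) / (6.7) = 0.5970
  β = (5 - (2)·0.0000) / (6) = 0.8333
Iteration 2:
  α = (4 - (2.7)·0.8333) / (6.7) = 0.2612
  β = (5 - (2)·0.5970) / (6) = 0.6343
Iteration 3:
  α = (4 - (2.7)·0.6343) / (6.7) = 0.3414
  β = (5 - (2)·0.2612) / (6) = 0.7463

(0.3414, 0.7463)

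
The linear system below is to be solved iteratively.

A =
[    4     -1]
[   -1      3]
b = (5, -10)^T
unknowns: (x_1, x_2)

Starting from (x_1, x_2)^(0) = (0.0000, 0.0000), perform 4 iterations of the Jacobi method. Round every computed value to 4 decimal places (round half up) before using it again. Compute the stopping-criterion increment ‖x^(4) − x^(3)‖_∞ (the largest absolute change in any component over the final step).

Iteration 1:
  x_1 = (5 - (-1)·0.0000) / (4) = 1.2500
  x_2 = (-10 - (-1)·0.0000) / (3) = -3.3333
Iteration 2:
  x_1 = (5 - (-1)·-3.3333) / (4) = 0.4167
  x_2 = (-10 - (-1)·1.2500) / (3) = -2.9167
Iteration 3:
  x_1 = (5 - (-1)·-2.9167) / (4) = 0.5208
  x_2 = (-10 - (-1)·0.4167) / (3) = -3.1944
Iteration 4:
  x_1 = (5 - (-1)·-3.1944) / (4) = 0.4514
  x_2 = (-10 - (-1)·0.5208) / (3) = -3.1597
Change: (-0.0694, 0.0347) → max |·| = 0.0694

0.0694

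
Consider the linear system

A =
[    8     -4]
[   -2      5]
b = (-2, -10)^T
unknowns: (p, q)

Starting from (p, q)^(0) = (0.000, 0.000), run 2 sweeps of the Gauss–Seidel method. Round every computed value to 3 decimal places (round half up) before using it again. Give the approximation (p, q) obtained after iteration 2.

Iteration 1:
  p = (-2 - (-4)·0.000) / (8) = -0.250
  q = (-10 - (-2)·-0.250) / (5) = -2.100
Iteration 2:
  p = (-2 - (-4)·-2.100) / (8) = -1.300
  q = (-10 - (-2)·-1.300) / (5) = -2.520

(-1.300, -2.520)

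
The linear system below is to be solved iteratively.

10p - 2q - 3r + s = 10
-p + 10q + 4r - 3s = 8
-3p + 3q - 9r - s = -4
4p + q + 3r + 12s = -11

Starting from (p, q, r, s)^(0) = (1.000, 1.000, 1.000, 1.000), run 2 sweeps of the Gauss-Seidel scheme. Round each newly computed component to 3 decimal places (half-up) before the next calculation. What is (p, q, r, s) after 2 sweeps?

Iteration 1:
  p = (10 - (-2)·1.000 - (-3)·1.000 - (1)·1.000) / (10) = 1.400
  q = (8 - (-1)·1.400 - (4)·1.000 - (-3)·1.000) / (10) = 0.840
  r = (-4 - (-3)·1.400 - (3)·0.840 - (-1)·1.000) / (-9) = 0.147
  s = (-11 - (4)·1.400 - (1)·0.840 - (3)·0.147) / (12) = -1.490
Iteration 2:
  p = (10 - (-2)·0.840 - (-3)·0.147 - (1)·-1.490) / (10) = 1.361
  q = (8 - (-1)·1.361 - (4)·0.147 - (-3)·-1.490) / (10) = 0.430
  r = (-4 - (-3)·1.361 - (3)·0.430 - (-1)·-1.490) / (-9) = 0.300
  s = (-11 - (4)·1.361 - (1)·0.430 - (3)·0.300) / (12) = -1.481

(1.361, 0.430, 0.300, -1.481)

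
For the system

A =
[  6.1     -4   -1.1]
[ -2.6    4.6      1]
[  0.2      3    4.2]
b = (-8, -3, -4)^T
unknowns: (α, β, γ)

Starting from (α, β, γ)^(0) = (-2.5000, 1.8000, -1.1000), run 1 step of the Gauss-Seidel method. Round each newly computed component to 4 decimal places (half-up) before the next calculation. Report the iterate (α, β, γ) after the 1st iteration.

(-0.3295, -0.5993, -0.5086)

Iteration 1:
  α = (-8 - (-4)·1.8000 - (-1.1)·-1.1000) / (6.1) = -0.3295
  β = (-3 - (-2.6)·-0.3295 - (1)·-1.1000) / (4.6) = -0.5993
  γ = (-4 - (0.2)·-0.3295 - (3)·-0.5993) / (4.2) = -0.5086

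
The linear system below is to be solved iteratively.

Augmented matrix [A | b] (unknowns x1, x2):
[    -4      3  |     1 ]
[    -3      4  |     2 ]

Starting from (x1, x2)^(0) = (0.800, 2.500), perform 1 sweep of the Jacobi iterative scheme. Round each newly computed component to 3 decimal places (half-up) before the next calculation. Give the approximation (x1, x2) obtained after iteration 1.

(1.625, 1.100)

Iteration 1:
  x1 = (1 - (3)·2.500) / (-4) = 1.625
  x2 = (2 - (-3)·0.800) / (4) = 1.100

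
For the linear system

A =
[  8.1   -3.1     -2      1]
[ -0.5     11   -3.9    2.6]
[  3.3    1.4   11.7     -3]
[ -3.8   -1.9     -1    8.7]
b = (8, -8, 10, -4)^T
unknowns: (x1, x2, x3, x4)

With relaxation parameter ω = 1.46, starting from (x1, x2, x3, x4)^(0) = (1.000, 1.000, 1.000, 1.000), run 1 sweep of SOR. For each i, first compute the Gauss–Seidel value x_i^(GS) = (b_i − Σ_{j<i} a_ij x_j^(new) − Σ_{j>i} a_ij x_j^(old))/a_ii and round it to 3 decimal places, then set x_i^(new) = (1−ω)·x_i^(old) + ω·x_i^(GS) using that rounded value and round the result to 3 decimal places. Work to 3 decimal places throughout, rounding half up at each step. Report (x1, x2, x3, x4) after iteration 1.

Iteration 1:
  x1: GS value = (8 - (-3.1)·1.000 - (-2)·1.000 - (1)·1.000) / (8.1) = 1.494;  x1 ← (1−ω)·1.000 + ω·1.494 = 1.721
  x2: GS value = (-8 - (-0.5)·1.721 - (-3.9)·1.000 - (2.6)·1.000) / (11) = -0.531;  x2 ← (1−ω)·1.000 + ω·-0.531 = -1.235
  x3: GS value = (10 - (3.3)·1.721 - (1.4)·-1.235 - (-3)·1.000) / (11.7) = 0.773;  x3 ← (1−ω)·1.000 + ω·0.773 = 0.669
  x4: GS value = (-4 - (-3.8)·1.721 - (-1.9)·-1.235 - (-1)·0.669) / (8.7) = 0.099;  x4 ← (1−ω)·1.000 + ω·0.099 = -0.315

(1.721, -1.235, 0.669, -0.315)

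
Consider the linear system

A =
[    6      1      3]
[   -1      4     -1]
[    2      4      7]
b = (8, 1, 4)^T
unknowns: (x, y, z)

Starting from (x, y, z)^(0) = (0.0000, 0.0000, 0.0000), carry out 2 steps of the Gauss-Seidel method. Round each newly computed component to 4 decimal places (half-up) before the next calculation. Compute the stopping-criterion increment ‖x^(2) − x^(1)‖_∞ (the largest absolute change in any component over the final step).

Iteration 1:
  x = (8 - (1)·0.0000 - (3)·0.0000) / (6) = 1.3333
  y = (1 - (-1)·1.3333 - (-1)·0.0000) / (4) = 0.5833
  z = (4 - (2)·1.3333 - (4)·0.5833) / (7) = -0.1428
Iteration 2:
  x = (8 - (1)·0.5833 - (3)·-0.1428) / (6) = 1.3075
  y = (1 - (-1)·1.3075 - (-1)·-0.1428) / (4) = 0.5412
  z = (4 - (2)·1.3075 - (4)·0.5412) / (7) = -0.1114
Change: (-0.0258, -0.0421, 0.0314) → max |·| = 0.0421

0.0421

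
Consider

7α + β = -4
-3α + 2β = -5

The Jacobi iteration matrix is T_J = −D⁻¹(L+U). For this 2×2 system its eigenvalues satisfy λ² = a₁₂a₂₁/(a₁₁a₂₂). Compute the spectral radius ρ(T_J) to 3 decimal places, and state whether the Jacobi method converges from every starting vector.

a₁₂a₂₁/(a₁₁a₂₂) = (1)·(-3) / ((7)·(2)) = -0.214286
ρ = √|-0.214286| = √0.214286 = 0.463
ρ < 1, so Jacobi converges

0.463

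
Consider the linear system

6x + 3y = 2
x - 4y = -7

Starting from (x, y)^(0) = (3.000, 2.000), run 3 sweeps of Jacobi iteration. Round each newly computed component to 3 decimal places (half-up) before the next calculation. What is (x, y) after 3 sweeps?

(-0.458, 1.521)

Iteration 1:
  x = (2 - (3)·2.000) / (6) = -0.667
  y = (-7 - (1)·3.000) / (-4) = 2.500
Iteration 2:
  x = (2 - (3)·2.500) / (6) = -0.917
  y = (-7 - (1)·-0.667) / (-4) = 1.583
Iteration 3:
  x = (2 - (3)·1.583) / (6) = -0.458
  y = (-7 - (1)·-0.917) / (-4) = 1.521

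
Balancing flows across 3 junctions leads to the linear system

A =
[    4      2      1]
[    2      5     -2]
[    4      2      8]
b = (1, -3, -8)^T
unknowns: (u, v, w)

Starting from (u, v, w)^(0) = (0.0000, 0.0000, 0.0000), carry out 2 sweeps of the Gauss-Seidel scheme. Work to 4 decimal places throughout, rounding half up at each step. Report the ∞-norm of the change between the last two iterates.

Iteration 1:
  u = (1 - (2)·0.0000 - (1)·0.0000) / (4) = 0.2500
  v = (-3 - (2)·0.2500 - (-2)·0.0000) / (5) = -0.7000
  w = (-8 - (4)·0.2500 - (2)·-0.7000) / (8) = -0.9500
Iteration 2:
  u = (1 - (2)·-0.7000 - (1)·-0.9500) / (4) = 0.8375
  v = (-3 - (2)·0.8375 - (-2)·-0.9500) / (5) = -1.3150
  w = (-8 - (4)·0.8375 - (2)·-1.3150) / (8) = -1.0900
Change: (0.5875, -0.6150, -0.1400) → max |·| = 0.6150

0.6150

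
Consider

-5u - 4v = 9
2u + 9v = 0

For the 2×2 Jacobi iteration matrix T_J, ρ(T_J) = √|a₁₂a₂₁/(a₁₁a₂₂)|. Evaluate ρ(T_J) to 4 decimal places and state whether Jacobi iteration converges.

a₁₂a₂₁/(a₁₁a₂₂) = (-4)·(2) / ((-5)·(9)) = 0.177778
ρ = √|0.177778| = √0.177778 = 0.4216
ρ < 1, so Jacobi converges

0.4216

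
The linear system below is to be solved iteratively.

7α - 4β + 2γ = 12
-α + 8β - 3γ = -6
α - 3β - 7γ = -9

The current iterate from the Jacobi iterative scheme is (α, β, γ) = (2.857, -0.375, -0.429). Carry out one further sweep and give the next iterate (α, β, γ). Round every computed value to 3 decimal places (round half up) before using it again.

(1.623, -0.554, 1.855)

One sweep:
  α = (12 - (-4)·-0.375 - (2)·-0.429) / (7) = 1.623
  β = (-6 - (-1)·2.857 - (-3)·-0.429) / (8) = -0.554
  γ = (-9 - (1)·2.857 - (-3)·-0.375) / (-7) = 1.855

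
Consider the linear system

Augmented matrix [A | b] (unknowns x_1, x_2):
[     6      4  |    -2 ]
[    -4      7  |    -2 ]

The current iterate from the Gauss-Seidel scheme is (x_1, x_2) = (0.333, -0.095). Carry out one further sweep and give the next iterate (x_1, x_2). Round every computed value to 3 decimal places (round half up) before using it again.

(-0.270, -0.440)

One sweep:
  x_1 = (-2 - (4)·-0.095) / (6) = -0.270
  x_2 = (-2 - (-4)·-0.270) / (7) = -0.440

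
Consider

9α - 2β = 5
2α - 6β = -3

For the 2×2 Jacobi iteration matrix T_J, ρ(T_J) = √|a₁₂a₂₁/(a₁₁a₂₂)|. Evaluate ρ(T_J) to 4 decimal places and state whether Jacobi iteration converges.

0.2722

a₁₂a₂₁/(a₁₁a₂₂) = (-2)·(2) / ((9)·(-6)) = 0.074074
ρ = √|0.074074| = √0.074074 = 0.2722
ρ < 1, so Jacobi converges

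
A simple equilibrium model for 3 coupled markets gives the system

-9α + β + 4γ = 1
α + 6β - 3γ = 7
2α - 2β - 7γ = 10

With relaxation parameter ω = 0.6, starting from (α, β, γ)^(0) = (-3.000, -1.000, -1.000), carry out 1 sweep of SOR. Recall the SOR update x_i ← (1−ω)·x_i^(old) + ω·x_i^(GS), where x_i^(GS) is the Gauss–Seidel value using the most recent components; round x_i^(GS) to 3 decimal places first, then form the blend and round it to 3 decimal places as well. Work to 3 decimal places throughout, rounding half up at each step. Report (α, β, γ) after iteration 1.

(-1.600, 0.160, -1.559)

Iteration 1:
  α: GS value = (1 - (1)·-1.000 - (4)·-1.000) / (-9) = -0.667;  α ← (1−ω)·-3.000 + ω·-0.667 = -1.600
  β: GS value = (7 - (1)·-1.600 - (-3)·-1.000) / (6) = 0.933;  β ← (1−ω)·-1.000 + ω·0.933 = 0.160
  γ: GS value = (10 - (2)·-1.600 - (-2)·0.160) / (-7) = -1.931;  γ ← (1−ω)·-1.000 + ω·-1.931 = -1.559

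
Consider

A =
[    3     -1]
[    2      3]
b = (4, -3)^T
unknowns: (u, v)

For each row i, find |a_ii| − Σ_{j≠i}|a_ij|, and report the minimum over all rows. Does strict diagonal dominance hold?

1

row 1: |3| − (1) = 2
row 2: |3| − (2) = 1
minimum over rows = 1 → strictly diagonally dominant (convergence guaranteed)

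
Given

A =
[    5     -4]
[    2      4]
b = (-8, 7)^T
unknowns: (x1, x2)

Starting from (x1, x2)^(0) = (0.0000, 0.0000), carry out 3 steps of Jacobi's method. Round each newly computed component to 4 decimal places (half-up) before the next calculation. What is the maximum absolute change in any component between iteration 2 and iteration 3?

0.7000

Iteration 1:
  x1 = (-8 - (-4)·0.0000) / (5) = -1.6000
  x2 = (7 - (2)·0.0000) / (4) = 1.7500
Iteration 2:
  x1 = (-8 - (-4)·1.7500) / (5) = -0.2000
  x2 = (7 - (2)·-1.6000) / (4) = 2.5500
Iteration 3:
  x1 = (-8 - (-4)·2.5500) / (5) = 0.4400
  x2 = (7 - (2)·-0.2000) / (4) = 1.8500
Change: (0.6400, -0.7000) → max |·| = 0.7000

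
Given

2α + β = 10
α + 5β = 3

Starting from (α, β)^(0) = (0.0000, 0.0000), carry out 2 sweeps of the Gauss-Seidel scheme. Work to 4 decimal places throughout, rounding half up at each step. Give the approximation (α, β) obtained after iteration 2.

(5.2000, -0.4400)

Iteration 1:
  α = (10 - (1)·0.0000) / (2) = 5.0000
  β = (3 - (1)·5.0000) / (5) = -0.4000
Iteration 2:
  α = (10 - (1)·-0.4000) / (2) = 5.2000
  β = (3 - (1)·5.2000) / (5) = -0.4400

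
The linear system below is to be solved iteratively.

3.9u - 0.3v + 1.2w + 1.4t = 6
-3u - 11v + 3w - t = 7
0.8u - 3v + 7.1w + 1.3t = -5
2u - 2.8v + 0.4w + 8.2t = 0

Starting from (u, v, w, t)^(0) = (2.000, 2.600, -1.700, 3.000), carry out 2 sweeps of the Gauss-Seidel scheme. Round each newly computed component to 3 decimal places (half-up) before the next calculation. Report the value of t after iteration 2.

-1.098

Iteration 1:
  u = (6 - (-0.3)·2.600 - (1.2)·-1.700 - (1.4)·3.000) / (3.9) = 1.185
  v = (7 - (-3)·1.185 - (3)·-1.700 - (-1)·3.000) / (-11) = -1.696
  w = (-5 - (0.8)·1.185 - (-3)·-1.696 - (1.3)·3.000) / (7.1) = -2.104
  t = (0 - (2)·1.185 - (-2.8)·-1.696 - (0.4)·-2.104) / (8.2) = -0.766
Iteration 2:
  u = (6 - (-0.3)·-1.696 - (1.2)·-2.104 - (1.4)·-0.766) / (3.9) = 2.330
  v = (7 - (-3)·2.330 - (3)·-2.104 - (-1)·-0.766) / (-11) = -1.776
  w = (-5 - (0.8)·2.330 - (-3)·-1.776 - (1.3)·-0.766) / (7.1) = -1.577
  t = (0 - (2)·2.330 - (-2.8)·-1.776 - (0.4)·-1.577) / (8.2) = -1.098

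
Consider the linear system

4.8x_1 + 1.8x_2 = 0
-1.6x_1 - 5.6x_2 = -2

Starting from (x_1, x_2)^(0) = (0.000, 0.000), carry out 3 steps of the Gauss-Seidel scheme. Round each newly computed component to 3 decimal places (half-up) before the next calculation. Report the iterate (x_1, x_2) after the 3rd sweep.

(-0.148, 0.399)

Iteration 1:
  x_1 = (0 - (1.8)·0.000) / (4.8) = 0.000
  x_2 = (-2 - (-1.6)·0.000) / (-5.6) = 0.357
Iteration 2:
  x_1 = (0 - (1.8)·0.357) / (4.8) = -0.134
  x_2 = (-2 - (-1.6)·-0.134) / (-5.6) = 0.395
Iteration 3:
  x_1 = (0 - (1.8)·0.395) / (4.8) = -0.148
  x_2 = (-2 - (-1.6)·-0.148) / (-5.6) = 0.399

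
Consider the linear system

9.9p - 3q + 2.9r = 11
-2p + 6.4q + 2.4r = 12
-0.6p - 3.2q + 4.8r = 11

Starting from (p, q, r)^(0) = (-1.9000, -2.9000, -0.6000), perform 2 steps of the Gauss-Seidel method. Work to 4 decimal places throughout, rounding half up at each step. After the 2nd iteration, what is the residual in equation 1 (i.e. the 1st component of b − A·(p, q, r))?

Iteration 1:
  p = (11 - (-3)·-2.9000 - (2.9)·-0.6000) / (9.9) = 0.4081
  q = (12 - (-2)·0.4081 - (2.4)·-0.6000) / (6.4) = 2.2275
  r = (11 - (-0.6)·0.4081 - (-3.2)·2.2275) / (4.8) = 3.8277
Iteration 2:
  p = (11 - (-3)·2.2275 - (2.9)·3.8277) / (9.9) = 0.6649
  q = (12 - (-2)·0.6649 - (2.4)·3.8277) / (6.4) = 0.6474
  r = (11 - (-0.6)·0.6649 - (-3.2)·0.6474) / (4.8) = 2.8064
Residual b − A·x = (-1.7789, 2.4511, -0.0001)

-1.7789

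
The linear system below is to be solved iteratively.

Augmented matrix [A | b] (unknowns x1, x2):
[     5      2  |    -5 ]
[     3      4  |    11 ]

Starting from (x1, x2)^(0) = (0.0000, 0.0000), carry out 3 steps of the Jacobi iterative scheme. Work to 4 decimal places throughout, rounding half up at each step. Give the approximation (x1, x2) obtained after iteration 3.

(-2.4000, 4.3250)

Iteration 1:
  x1 = (-5 - (2)·0.0000) / (5) = -1.0000
  x2 = (11 - (3)·0.0000) / (4) = 2.7500
Iteration 2:
  x1 = (-5 - (2)·2.7500) / (5) = -2.1000
  x2 = (11 - (3)·-1.0000) / (4) = 3.5000
Iteration 3:
  x1 = (-5 - (2)·3.5000) / (5) = -2.4000
  x2 = (11 - (3)·-2.1000) / (4) = 4.3250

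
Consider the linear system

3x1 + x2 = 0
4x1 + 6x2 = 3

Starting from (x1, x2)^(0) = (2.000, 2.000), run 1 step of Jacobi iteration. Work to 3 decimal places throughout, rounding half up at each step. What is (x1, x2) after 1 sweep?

Iteration 1:
  x1 = (0 - (1)·2.000) / (3) = -0.667
  x2 = (3 - (4)·2.000) / (6) = -0.833

(-0.667, -0.833)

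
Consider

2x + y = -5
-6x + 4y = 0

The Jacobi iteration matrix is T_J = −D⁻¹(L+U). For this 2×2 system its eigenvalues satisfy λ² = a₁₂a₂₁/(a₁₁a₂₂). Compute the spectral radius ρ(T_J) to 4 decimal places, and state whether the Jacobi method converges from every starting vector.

0.8660

a₁₂a₂₁/(a₁₁a₂₂) = (1)·(-6) / ((2)·(4)) = -0.750000
ρ = √|-0.750000| = √0.750000 = 0.8660
ρ < 1, so Jacobi converges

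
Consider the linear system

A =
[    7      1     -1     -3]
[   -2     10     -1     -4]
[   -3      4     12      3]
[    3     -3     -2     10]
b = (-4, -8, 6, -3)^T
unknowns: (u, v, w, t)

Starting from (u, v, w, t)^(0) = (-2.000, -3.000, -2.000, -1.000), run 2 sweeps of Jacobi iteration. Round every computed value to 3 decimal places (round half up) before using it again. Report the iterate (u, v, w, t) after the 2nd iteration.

(-0.564, -1.246, 1.136, -0.333)

Iteration 1:
  u = (-4 - (1)·-3.000 - (-1)·-2.000 - (-3)·-1.000) / (7) = -0.857
  v = (-8 - (-2)·-2.000 - (-1)·-2.000 - (-4)·-1.000) / (10) = -1.800
  w = (6 - (-3)·-2.000 - (4)·-3.000 - (3)·-1.000) / (12) = 1.250
  t = (-3 - (3)·-2.000 - (-3)·-3.000 - (-2)·-2.000) / (10) = -1.000
Iteration 2:
  u = (-4 - (1)·-1.800 - (-1)·1.250 - (-3)·-1.000) / (7) = -0.564
  v = (-8 - (-2)·-0.857 - (-1)·1.250 - (-4)·-1.000) / (10) = -1.246
  w = (6 - (-3)·-0.857 - (4)·-1.800 - (3)·-1.000) / (12) = 1.136
  t = (-3 - (3)·-0.857 - (-3)·-1.800 - (-2)·1.250) / (10) = -0.333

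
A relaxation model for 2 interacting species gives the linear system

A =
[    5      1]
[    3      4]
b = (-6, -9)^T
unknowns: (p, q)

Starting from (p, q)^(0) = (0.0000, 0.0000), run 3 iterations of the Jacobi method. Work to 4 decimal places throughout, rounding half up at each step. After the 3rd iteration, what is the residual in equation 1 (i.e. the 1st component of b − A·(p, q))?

0.3375

Iteration 1:
  p = (-6 - (1)·0.0000) / (5) = -1.2000
  q = (-9 - (3)·0.0000) / (4) = -2.2500
Iteration 2:
  p = (-6 - (1)·-2.2500) / (5) = -0.7500
  q = (-9 - (3)·-1.2000) / (4) = -1.3500
Iteration 3:
  p = (-6 - (1)·-1.3500) / (5) = -0.9300
  q = (-9 - (3)·-0.7500) / (4) = -1.6875
Residual b − A·x = (0.3375, 0.5400)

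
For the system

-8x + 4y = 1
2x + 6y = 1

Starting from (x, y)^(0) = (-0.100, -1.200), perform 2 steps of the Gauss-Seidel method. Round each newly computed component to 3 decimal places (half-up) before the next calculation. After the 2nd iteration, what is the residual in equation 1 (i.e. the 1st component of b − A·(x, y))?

Iteration 1:
  x = (1 - (4)·-1.200) / (-8) = -0.725
  y = (1 - (2)·-0.725) / (6) = 0.408
Iteration 2:
  x = (1 - (4)·0.408) / (-8) = 0.079
  y = (1 - (2)·0.079) / (6) = 0.140
Residual b − A·x = (1.072, 0.002)

1.072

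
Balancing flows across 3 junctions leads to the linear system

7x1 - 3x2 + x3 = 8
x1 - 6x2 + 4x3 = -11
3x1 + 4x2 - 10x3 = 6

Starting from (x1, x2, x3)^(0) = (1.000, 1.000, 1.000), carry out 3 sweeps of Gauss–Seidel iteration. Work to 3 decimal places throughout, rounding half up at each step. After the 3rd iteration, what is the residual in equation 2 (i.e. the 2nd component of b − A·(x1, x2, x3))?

-0.270

Iteration 1:
  x1 = (8 - (-3)·1.000 - (1)·1.000) / (7) = 1.429
  x2 = (-11 - (1)·1.429 - (4)·1.000) / (-6) = 2.738
  x3 = (6 - (3)·1.429 - (4)·2.738) / (-10) = 0.924
Iteration 2:
  x1 = (8 - (-3)·2.738 - (1)·0.924) / (7) = 2.184
  x2 = (-11 - (1)·2.184 - (4)·0.924) / (-6) = 2.813
  x3 = (6 - (3)·2.184 - (4)·2.813) / (-10) = 1.180
Iteration 3:
  x1 = (8 - (-3)·2.813 - (1)·1.180) / (7) = 2.180
  x2 = (-11 - (1)·2.180 - (4)·1.180) / (-6) = 2.983
  x3 = (6 - (3)·2.180 - (4)·2.983) / (-10) = 1.247
Residual b − A·x = (0.442, -0.270, -0.002)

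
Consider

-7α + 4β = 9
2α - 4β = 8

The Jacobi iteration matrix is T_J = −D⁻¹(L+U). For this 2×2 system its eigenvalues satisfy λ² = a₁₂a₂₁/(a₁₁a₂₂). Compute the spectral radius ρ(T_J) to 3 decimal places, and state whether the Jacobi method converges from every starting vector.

a₁₂a₂₁/(a₁₁a₂₂) = (4)·(2) / ((-7)·(-4)) = 0.285714
ρ = √|0.285714| = √0.285714 = 0.535
ρ < 1, so Jacobi converges

0.535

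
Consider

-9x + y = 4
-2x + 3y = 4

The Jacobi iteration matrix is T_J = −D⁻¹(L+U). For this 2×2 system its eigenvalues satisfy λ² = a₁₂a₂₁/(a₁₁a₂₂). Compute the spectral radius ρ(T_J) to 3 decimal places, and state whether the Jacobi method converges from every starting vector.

a₁₂a₂₁/(a₁₁a₂₂) = (1)·(-2) / ((-9)·(3)) = 0.074074
ρ = √|0.074074| = √0.074074 = 0.272
ρ < 1, so Jacobi converges

0.272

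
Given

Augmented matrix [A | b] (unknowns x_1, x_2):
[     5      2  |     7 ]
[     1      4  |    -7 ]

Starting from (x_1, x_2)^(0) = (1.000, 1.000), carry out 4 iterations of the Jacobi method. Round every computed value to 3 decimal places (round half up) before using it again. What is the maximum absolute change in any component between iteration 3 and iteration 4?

0.120

Iteration 1:
  x_1 = (7 - (2)·1.000) / (5) = 1.000
  x_2 = (-7 - (1)·1.000) / (4) = -2.000
Iteration 2:
  x_1 = (7 - (2)·-2.000) / (5) = 2.200
  x_2 = (-7 - (1)·1.000) / (4) = -2.000
Iteration 3:
  x_1 = (7 - (2)·-2.000) / (5) = 2.200
  x_2 = (-7 - (1)·2.200) / (4) = -2.300
Iteration 4:
  x_1 = (7 - (2)·-2.300) / (5) = 2.320
  x_2 = (-7 - (1)·2.200) / (4) = -2.300
Change: (0.120, 0.000) → max |·| = 0.120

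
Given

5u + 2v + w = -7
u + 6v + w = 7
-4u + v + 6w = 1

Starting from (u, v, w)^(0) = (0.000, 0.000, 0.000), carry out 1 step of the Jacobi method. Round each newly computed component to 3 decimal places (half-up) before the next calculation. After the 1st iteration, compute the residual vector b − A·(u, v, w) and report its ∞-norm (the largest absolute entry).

6.769

Iteration 1:
  u = (-7 - (2)·0.000 - (1)·0.000) / (5) = -1.400
  v = (7 - (1)·0.000 - (1)·0.000) / (6) = 1.167
  w = (1 - (-4)·0.000 - (1)·0.000) / (6) = 0.167
Residual b − A·x = (-2.501, 1.231, -6.769); ∞-norm = 6.769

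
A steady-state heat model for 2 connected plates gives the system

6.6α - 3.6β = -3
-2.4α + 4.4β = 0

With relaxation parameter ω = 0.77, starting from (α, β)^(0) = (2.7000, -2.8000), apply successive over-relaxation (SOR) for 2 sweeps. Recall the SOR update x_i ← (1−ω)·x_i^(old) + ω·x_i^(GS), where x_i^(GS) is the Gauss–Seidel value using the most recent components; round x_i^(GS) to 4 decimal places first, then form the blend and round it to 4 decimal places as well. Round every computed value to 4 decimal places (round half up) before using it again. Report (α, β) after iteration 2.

(-0.9882, -0.6506)

Iteration 1:
  α: GS value = (-3 - (-3.6)·-2.8000) / (6.6) = -1.9818;  α ← (1−ω)·2.7000 + ω·-1.9818 = -0.9050
  β: GS value = (0 - (-2.4)·-0.9050) / (4.4) = -0.4936;  β ← (1−ω)·-2.8000 + ω·-0.4936 = -1.0241
Iteration 2:
  α: GS value = (-3 - (-3.6)·-1.0241) / (6.6) = -1.0131;  α ← (1−ω)·-0.9050 + ω·-1.0131 = -0.9882
  β: GS value = (0 - (-2.4)·-0.9882) / (4.4) = -0.5390;  β ← (1−ω)·-1.0241 + ω·-0.5390 = -0.6506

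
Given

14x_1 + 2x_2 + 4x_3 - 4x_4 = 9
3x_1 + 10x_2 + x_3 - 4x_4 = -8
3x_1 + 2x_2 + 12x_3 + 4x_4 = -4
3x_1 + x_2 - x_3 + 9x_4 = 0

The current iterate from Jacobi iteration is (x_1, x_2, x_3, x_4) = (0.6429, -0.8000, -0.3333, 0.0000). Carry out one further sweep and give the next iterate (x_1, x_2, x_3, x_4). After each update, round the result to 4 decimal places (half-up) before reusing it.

(0.8524, -0.9595, -0.3607, -0.1624)

One sweep:
  x_1 = (9 - (2)·-0.8000 - (4)·-0.3333 - (-4)·0.0000) / (14) = 0.8524
  x_2 = (-8 - (3)·0.6429 - (1)·-0.3333 - (-4)·0.0000) / (10) = -0.9595
  x_3 = (-4 - (3)·0.6429 - (2)·-0.8000 - (4)·0.0000) / (12) = -0.3607
  x_4 = (0 - (3)·0.6429 - (1)·-0.8000 - (-1)·-0.3333) / (9) = -0.1624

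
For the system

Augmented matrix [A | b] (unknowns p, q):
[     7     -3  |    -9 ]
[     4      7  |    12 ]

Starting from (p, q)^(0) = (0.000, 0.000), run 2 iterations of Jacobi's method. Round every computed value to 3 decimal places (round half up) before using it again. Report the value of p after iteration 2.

Iteration 1:
  p = (-9 - (-3)·0.000) / (7) = -1.286
  q = (12 - (4)·0.000) / (7) = 1.714
Iteration 2:
  p = (-9 - (-3)·1.714) / (7) = -0.551
  q = (12 - (4)·-1.286) / (7) = 2.449

-0.551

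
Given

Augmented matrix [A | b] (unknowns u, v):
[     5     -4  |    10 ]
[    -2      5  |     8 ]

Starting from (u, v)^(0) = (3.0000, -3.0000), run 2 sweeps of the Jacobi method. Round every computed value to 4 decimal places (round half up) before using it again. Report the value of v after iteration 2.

1.4400

Iteration 1:
  u = (10 - (-4)·-3.0000) / (5) = -0.4000
  v = (8 - (-2)·3.0000) / (5) = 2.8000
Iteration 2:
  u = (10 - (-4)·2.8000) / (5) = 4.2400
  v = (8 - (-2)·-0.4000) / (5) = 1.4400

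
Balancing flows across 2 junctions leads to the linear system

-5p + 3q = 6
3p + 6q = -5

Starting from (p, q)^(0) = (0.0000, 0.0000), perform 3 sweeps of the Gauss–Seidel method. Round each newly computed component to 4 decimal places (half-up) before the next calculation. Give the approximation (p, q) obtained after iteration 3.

Iteration 1:
  p = (6 - (3)·0.0000) / (-5) = -1.2000
  q = (-5 - (3)·-1.2000) / (6) = -0.2333
Iteration 2:
  p = (6 - (3)·-0.2333) / (-5) = -1.3400
  q = (-5 - (3)·-1.3400) / (6) = -0.1633
Iteration 3:
  p = (6 - (3)·-0.1633) / (-5) = -1.2980
  q = (-5 - (3)·-1.2980) / (6) = -0.1843

(-1.2980, -0.1843)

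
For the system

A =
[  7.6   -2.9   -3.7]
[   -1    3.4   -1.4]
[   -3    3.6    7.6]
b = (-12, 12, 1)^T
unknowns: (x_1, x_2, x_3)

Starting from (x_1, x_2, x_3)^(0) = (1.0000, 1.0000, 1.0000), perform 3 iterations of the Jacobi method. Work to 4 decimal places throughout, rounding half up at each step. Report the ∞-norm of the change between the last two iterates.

Iteration 1:
  x_1 = (-12 - (-2.9)·1.0000 - (-3.7)·1.0000) / (7.6) = -0.7105
  x_2 = (12 - (-1)·1.0000 - (-1.4)·1.0000) / (3.4) = 4.2353
  x_3 = (1 - (-3)·1.0000 - (3.6)·1.0000) / (7.6) = 0.0526
Iteration 2:
  x_1 = (-12 - (-2.9)·4.2353 - (-3.7)·0.0526) / (7.6) = 0.0628
  x_2 = (12 - (-1)·-0.7105 - (-1.4)·0.0526) / (3.4) = 3.3421
  x_3 = (1 - (-3)·-0.7105 - (3.6)·4.2353) / (7.6) = -2.1551
Iteration 3:
  x_1 = (-12 - (-2.9)·3.3421 - (-3.7)·-2.1551) / (7.6) = -1.3529
  x_2 = (12 - (-1)·0.0628 - (-1.4)·-2.1551) / (3.4) = 2.6605
  x_3 = (1 - (-3)·0.0628 - (3.6)·3.3421) / (7.6) = -1.4267
Change: (-1.4157, -0.6816, 0.7284) → max |·| = 1.4157

1.4157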